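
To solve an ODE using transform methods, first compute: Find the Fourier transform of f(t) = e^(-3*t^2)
The Fourier transform of a Gaussian e^(-a * t^2) is sqrt(pi/a) * e^(-omega^2/(4a)).
With a=3: F(omega)=sqrt(pi/3) * e^(-omega^2/12)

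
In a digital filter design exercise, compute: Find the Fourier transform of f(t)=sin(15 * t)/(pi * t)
sin(W * t)/(pi * t) = (W/pi) * sinc(W * t/pi) is the impulse response of the ideal low-pass filter with cutoff W (here W = 15).
Its Fourier transform is a rectangular function:
F(omega) = 1 for |omega| < 15, 0 otherwise

Answer: rect(omega/30) [i.e., 1 for |omega| < 15, 0 otherwise]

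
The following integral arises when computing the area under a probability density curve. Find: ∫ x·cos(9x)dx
By parts: u=x, dv=cos(9x) dx
du=dx, v=sin(9x)/9
=x·sin(9x)/9 + cos(9x)/9² + C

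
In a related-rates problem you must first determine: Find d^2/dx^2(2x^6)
Apply power rule 2 times:
d^1: 12x^5
d^2: 60x^4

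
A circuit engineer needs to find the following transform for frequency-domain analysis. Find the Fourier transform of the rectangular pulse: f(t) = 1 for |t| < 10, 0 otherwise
F(omega) = integral from -10 to 10 of e^(-j * omega * t) dt
= 2 * sin(10 * omega)/omega = 20 * sinc(10 * omega/pi)

Answer: 2 * sin(10 * omega)/omega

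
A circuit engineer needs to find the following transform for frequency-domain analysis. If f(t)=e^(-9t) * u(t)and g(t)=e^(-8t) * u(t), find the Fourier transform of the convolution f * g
By the convolution theorem: F{f*g}=F(omega)*G(omega)
F(omega)=1/(9 + j*omega), G(omega)=1/(8 + j*omega)
F{f*g}=1/((9 + j*omega)(8 + j*omega))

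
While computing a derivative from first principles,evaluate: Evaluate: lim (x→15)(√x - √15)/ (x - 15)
Multiply by conjugate (√x + √15)/(√x + √15):
=(x - 15)/((x - 15)(√x + √15))=1/(√x + √15)
As x → 15: 1/(2√15)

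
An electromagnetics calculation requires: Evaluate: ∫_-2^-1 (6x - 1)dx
Step 1: Find antiderivative F(x) = 3x^2 - x
Step 2: F(-1) - F(-2) = 4 - (14) = -10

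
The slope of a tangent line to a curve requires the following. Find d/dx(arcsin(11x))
d/dx[arcsin(u)] = u'/√(1-u²), u = 11x, u' = 11

Answer: 11/√(1-121x²)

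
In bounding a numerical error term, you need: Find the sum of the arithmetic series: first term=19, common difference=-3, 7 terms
Last term: a_n=19+(7-1)·-3=1
Sum=n(a_1+a_n)/2=7(19+1)/2=70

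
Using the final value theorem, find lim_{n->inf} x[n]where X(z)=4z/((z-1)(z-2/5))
Final value theorem: lim x[n] = lim_{z->1} (z-1) * X(z)
(z-1) * X(z) = 4z/(z-2/5)
As z->1: 4/(1 - 2/5) = 4/(3/5) = 20/3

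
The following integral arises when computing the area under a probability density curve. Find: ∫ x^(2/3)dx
Power rule: ∫ x^(2/3) dx=x^(5/3)/(5/3)+C

Answer: (3/5)·x^(5/3)+C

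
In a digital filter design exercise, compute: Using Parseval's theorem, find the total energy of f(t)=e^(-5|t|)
Parseval's theorem: E = integral |f(t)|^2 dt = (1/2pi) integral |F(omega)|^2 domega
E = integral_{-inf}^{inf} e^(-10|t|) dt = 2 * integral_0^inf e^(-10t) dt = 2/(2 * 5) = 1/5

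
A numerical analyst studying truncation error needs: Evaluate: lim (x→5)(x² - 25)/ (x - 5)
Factor: (x² - 25) = (x-5)(x + 5)
Cancel (x-5): lim(x→5) (x + 5) = 10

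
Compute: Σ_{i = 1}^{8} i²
Using formula: Σ i^2=n(n+1)(2n+1)/6=8·9·17/6=204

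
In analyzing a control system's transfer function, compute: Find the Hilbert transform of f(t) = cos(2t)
The Hilbert transform shifts each frequency component by -pi/2.
H{cos(wt)}=sin(wt)
With w=2: H{cos(2t)}=sin(2t)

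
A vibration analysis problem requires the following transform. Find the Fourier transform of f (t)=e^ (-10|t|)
Using the standard pair: F{e^(-a|t|)}=2a/(a^2 + omega^2)
With a=10: F(omega)=20/(100 + omega^2)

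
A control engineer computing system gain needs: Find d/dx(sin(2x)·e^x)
Product rule: (fg)' = f'g+fg'
f = sin(2x), f' = 2·cos(2x)
g = e^x, g' = e^x

Answer: 2·cos(2x)·e^x+sin(2x)·e^x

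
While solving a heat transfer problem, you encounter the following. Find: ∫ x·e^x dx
Integration by parts: u=x, dv=e^x dx
du=dx, v=e^x
=x·e^x - ∫ e^x dx
=x·e^x - e^x + C

Answer: e^x(x - 1) + C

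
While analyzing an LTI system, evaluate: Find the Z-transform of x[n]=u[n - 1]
Using the time-shift property: Z{u[n-1]}=z^(-1)*z/(z-1)
=z^(0)/(z-1)

Answer: 1/(z-1)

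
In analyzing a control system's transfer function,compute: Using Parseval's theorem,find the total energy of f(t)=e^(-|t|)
Parseval's theorem: E=integral |f(t)|^2 dt=(1/2pi) integral |F(omega)|^2 domega
E=integral_{-inf}^{inf} e^(-2|t|) dt=2*integral_0^inf e^(-2t) dt=2/(2*1)=1/1

Answer: 1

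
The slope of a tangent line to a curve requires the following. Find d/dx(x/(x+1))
Quotient rule: (f/g)'=(f'g - fg')/g²
f=x, f'=1
g=x+1, g'=1

Answer: (1·(x+1) - x)/(x+1)²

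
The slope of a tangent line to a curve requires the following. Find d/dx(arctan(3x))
d/dx[arctan(u)] = u'/(1 + u²), u = 3x, u' = 3

Answer: 3/(1 + 9x²)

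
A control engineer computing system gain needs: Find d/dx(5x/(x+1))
Quotient rule: (f/g)' = (f'g - fg')/g²
f = 5x, f' = 5
g = x + 1, g' = 1

Answer: (5·(x + 1) - 5x)/(x + 1)²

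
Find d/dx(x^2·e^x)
Product rule: (fg)' = f'g + fg'
f = x^2, f' = 2x
g = e^x, g' = e^x

Answer: 2x·e^x + x^2·e^x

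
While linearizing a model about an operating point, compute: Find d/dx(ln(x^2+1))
Chain rule: d/dx[ln(u)]=u'/u where u=x^2 + 1
u'=2x

Answer: (2x)/(x^2 + 1)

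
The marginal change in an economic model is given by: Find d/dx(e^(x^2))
Chain rule: d/dx[e^u] = e^u · u' where u = x^2
u' = 2x

Answer: 2x·e^(x^2)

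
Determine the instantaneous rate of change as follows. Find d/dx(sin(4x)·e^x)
Product rule: (fg)' = f'g+fg'
f = sin(4x), f' = 4·cos(4x)
g = e^x, g' = e^x

Answer: 4·cos(4x)·e^x+sin(4x)·e^x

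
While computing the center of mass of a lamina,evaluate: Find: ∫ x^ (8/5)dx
Power rule: ∫ x^(8/5) dx = x^(13/5)/(13/5)+C

Answer: (5/13)·x^(13/5)+C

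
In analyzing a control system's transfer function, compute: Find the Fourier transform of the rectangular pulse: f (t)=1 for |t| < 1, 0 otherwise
F(omega)=integral from -1 to 1 of e^(-j*omega*t) dt
=2*sin(1*omega)/omega=2*sinc(1*omega/pi)

Answer: 2*sin(1*omega)/omega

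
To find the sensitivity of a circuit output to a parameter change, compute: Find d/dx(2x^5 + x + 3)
Power rule: d/dx(ax^n)=n·a·x^(n-1)
Term by term: 10·x^4 + 1

Answer: 10x^4 + 1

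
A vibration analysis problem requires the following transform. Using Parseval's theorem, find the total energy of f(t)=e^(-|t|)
Parseval's theorem: E=integral |f(t)|^2 dt=(1/2pi) integral |F(omega)|^2 domega
E=integral_{-inf}^{inf} e^(-2|t|) dt=2*integral_0^inf e^(-2t) dt=2/(2*1)=1/1

Answer: 1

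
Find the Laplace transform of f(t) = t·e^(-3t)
L{t·e^(at)}=1/(s-a)²
L{t·e^(-3t)}=1/(s + 3)²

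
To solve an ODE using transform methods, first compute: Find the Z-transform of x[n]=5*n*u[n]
Z{n * u[n]}=z/(z-1)^2
By linearity: Z{5 * n * u[n]}=5z/(z-1)^2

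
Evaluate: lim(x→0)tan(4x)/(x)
tan(u) ≈ u for small u:
tan(4x)/(x) ≈ 4x/(x)=4/1

Answer: 4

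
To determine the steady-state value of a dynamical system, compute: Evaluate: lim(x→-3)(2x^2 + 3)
Polynomial is continuous, so substitute x = -3:
2·(-3)^2+3 = 21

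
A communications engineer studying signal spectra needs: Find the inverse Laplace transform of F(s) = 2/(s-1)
L^(-1){2/(s-a)} = c·e^(at)
Here a = 1, c = 2

Answer: 2e^(t)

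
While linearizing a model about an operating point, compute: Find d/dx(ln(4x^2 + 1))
Chain rule: d/dx[ln(u)]=u'/u where u=4x^2+1
u'=8x

Answer: (8x)/(4x^2+1)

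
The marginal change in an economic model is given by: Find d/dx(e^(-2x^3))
Chain rule: d/dx[e^u]=e^u · u' where u=-2x^3
u'=-6x^2

Answer: -6x^2·e^(-2x^3)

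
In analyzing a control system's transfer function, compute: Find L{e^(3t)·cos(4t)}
First shifting: L{e^(at)f(t)}=F(s-a)
L{cos(4t)}=s/(s²+16)
Shift: (s-3)/((s-3)²+16)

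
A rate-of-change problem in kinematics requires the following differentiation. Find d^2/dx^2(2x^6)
Apply power rule 2 times:
d^1: 12x^5
d^2: 60x^4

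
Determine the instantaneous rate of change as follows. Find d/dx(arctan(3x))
d/dx[arctan(u)]=u'/(1 + u²), u=3x, u'=3

Answer: 3/(1 + 9x²)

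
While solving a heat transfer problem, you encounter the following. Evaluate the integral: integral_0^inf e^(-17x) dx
integral_0^inf e^(-17x) dx=[-1/17 * e^(-17x)]_0^inf
=0 - (-1/17)=1/17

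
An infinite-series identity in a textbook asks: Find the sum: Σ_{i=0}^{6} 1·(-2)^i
Geometric series: S=a(1 - r^n)/(1 - r)
a=1, r=-2, n=7
S=1(1+128)/3=43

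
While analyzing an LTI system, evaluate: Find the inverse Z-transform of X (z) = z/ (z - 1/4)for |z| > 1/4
Standard pair: z/(z-a) <-> a^n * u[n] for causal signals
With a=1/4: x[n]=(1/4)^n * u[n]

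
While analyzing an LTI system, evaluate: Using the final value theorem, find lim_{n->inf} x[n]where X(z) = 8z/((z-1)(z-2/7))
Final value theorem: lim x[n]=lim_{z->1} (z-1) * X(z)
(z-1) * X(z)=8z/(z-2/7)
As z->1: 8/(1-2/7)=8/(5/7)=56/5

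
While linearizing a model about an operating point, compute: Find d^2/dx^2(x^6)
Apply power rule 2 times:
d^1: 6x^5
d^2: 30x^4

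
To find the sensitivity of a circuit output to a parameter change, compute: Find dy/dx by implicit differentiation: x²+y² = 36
Differentiate both sides: 2x + 2y·(dy/dx)=0
Solve: dy/dx=-2x/(2y)=-x/y

Answer: dy/dx=-x/y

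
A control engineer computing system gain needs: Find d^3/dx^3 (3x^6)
Apply power rule 3 times:
d^1: 18x^5
d^2: 90x^4
d^3: 360x^3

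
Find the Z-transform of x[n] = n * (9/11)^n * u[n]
Using the property Z{n * a^n * u[n]} = az/(z-a)^2
With a = 9/11: X(z) = (9/11)z/(z - 9/11)^2, |z| > 9/11

Answer: (9/11)z/(z - 9/11)^2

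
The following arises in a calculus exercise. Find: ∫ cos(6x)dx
Using substitution u=6x: ∫ cos(u) du/6=sin(u)/6 + C

Answer: (1/6)sin(6x) + C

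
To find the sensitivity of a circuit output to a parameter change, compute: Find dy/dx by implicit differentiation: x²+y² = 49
Differentiate both sides: 2x+2y·(dy/dx)=0
Solve: dy/dx=-2x/(2y)=-x/y

Answer: dy/dx=-x/y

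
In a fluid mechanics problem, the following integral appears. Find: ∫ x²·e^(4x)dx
Integration by parts twice:
First: u=x², dv=e^(4x) dx => x²e^(4x)/4 - (2/4)∫ xe^(4x) dx
Second (∫ xe^(4x) dx): xe^(4x)/4 - e^(4x)/16
Combining: e^(4x)(x²/4-2x/16+2/64)+C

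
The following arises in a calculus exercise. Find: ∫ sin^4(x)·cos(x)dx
Let u = sin(x), du = cos(x) dx
∫ u^4 du = u^5/5+C

Answer: sin^5(x)/5+C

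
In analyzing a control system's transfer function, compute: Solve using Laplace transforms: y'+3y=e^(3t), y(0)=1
Take L: sY - 1 + 3Y = 1/(s-3)
Y(s + 3) = 1/(s-3) + 1
Y = 1/((s-3)(s + 3)) + 1/(s + 3)
Partial fractions: 1/((s-3)(s + 3)) = (1/6)/(s-3) - (1/6)/(s + 3)
So Y = (1/6)/(s-3) + (5/6)/(s + 3)
Inverse Laplace transform (L^(-1){1/(s-3)} = e^(3t), L^(-1){1/(s + 3)} = e^(-3t)):

Answer: y(t) = (1/6)·e^(3t) + (5/6)·e^(-3t)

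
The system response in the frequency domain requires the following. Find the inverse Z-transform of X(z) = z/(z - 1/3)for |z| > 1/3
Standard pair: z/(z-a) <-> a^n * u[n] for causal signals
With a=1/3: x[n]=(1/3)^n * u[n]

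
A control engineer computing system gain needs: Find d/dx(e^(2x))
Chain rule: d/dx[e^u]=e^u · u' where u=2x
u'=2

Answer: 2·e^(2x)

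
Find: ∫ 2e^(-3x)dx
Since d/dx[e^(-3x)]=-3e^(-3x), we get -2/3 e^(-3x)+C

Answer: (-2/3)e^(-3x)+C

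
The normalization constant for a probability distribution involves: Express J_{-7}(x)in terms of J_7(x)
For integer n: J_{-n}(x)=(-1)^n J_n(x)
With n=7: J_{-7}(x)=(-1)^7 J_7(x)=-J_7(x)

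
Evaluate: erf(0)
erf(0) = 0 (error function is odd and erf(0) = 0 by definition)

Answer: 0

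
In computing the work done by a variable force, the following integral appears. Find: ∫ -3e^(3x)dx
Since d/dx[e^(3x)] = 3e^(3x), we get -1 e^(3x)+C

Answer: -e^(3x)+C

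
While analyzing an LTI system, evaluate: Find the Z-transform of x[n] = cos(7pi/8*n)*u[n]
Z{cos(w0*n)*u[n]}=z(z - cos(w0))/(z^2 - 2z*cos(w0) + 1)
With w0=7pi/8: X(z)=z(z - cos(7pi/8))/(z^2 - 2z*cos(7pi/8) + 1)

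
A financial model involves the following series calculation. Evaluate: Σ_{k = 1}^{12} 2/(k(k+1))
Partial fractions: 2/(k(k + 1)) = 2/k - 2/(k + 1)
Telescoping sum: 2(1 - 1/13) = 2·12/13

Answer: 24/13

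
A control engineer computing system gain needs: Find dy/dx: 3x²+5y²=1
Differentiate: 6x + 10y·(dy/dx) = 0
dy/dx = -6x/(10y) = -(3/5)·(x/y)

Answer: dy/dx = -(3/5)·(x/y)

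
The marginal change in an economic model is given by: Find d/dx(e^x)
Chain rule: d/dx[e^u] = e^u · u' where u = x
u' = 1

Answer: 1·e^x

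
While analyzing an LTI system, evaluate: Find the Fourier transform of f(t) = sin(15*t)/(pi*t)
sin(W * t)/(pi * t)=(W/pi) * sinc(W * t/pi) is the impulse response of the ideal low-pass filter with cutoff W (here W=15).
Its Fourier transform is a rectangular function:
F(omega)=1 for |omega| < 15, 0 otherwise

Answer: rect(omega/30) [i.e., 1 for |omega| < 15, 0 otherwise]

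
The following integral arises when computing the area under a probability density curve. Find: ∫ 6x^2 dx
Using power rule: ∫ 6x^2 dx=6/3 x^3+C=2x^3+C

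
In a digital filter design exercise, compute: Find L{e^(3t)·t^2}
First shifting: L{e^(at)f(t)}=F(s-a)
L{t^2}=2/s^3
Shift s → s-3: 2/(s-3)^3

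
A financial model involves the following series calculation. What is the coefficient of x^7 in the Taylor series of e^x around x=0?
Taylor series of e^x = Σ x^n/n!
Coefficient of x^7 = 1/7! = 1/5040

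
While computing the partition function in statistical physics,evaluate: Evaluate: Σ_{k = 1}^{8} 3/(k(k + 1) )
Partial fractions: 3/(k(k+1)) = 3/k - 3/(k+1)
Telescoping sum: 3(1-1/9) = 3·8/9

Answer: 8/3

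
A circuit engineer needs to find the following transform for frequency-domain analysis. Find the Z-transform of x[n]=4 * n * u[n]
Z{n * u[n]} = z/(z-1)^2
By linearity: Z{4 * n * u[n]} = 4z/(z-1)^2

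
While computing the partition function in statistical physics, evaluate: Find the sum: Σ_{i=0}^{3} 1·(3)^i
Geometric series: S = a(1 - r^n)/(1 - r)
a = 1, r = 3, n = 4
S = 1(1-81)/-2 = 40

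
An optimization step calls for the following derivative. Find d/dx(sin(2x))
Chain rule: d/dx[sin(u)] = cos(u)·u' where u = 2x
u' = 2

Answer: 2·cos(2x)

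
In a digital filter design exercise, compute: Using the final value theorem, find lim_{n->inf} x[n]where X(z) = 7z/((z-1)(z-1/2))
Final value theorem: lim x[n] = lim_{z->1} (z-1) * X(z)
(z-1) * X(z) = 7z/(z-1/2)
As z->1: 7/(1-1/2) = 7/(1/2) = 14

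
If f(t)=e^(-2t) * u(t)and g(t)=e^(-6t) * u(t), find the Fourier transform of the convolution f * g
By the convolution theorem: F{f*g} = F(omega)*G(omega)
F(omega) = 1/(2 + j*omega), G(omega) = 1/(6 + j*omega)
F{f*g} = 1/((2 + j*omega)(6 + j*omega))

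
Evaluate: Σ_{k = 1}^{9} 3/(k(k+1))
Partial fractions: 3/(k(k + 1)) = 3/k - 3/(k + 1)
Telescoping sum: 3(1 - 1/10) = 3·9/10

Answer: 27/10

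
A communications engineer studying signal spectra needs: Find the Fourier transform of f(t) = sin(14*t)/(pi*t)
sin(W * t)/(pi * t) = (W/pi) * sinc(W * t/pi) is the impulse response of the ideal low-pass filter with cutoff W (here W = 14).
Its Fourier transform is a rectangular function:
F(omega) = 1 for |omega| < 14, 0 otherwise

Answer: rect(omega/28) [i.e., 1 for |omega| < 14, 0 otherwise]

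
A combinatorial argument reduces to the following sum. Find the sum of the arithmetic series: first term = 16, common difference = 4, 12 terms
Last term: a_n=16 + (12 - 1)·4=60
Sum=n(a_1 + a_n)/2=12(16 + 60)/2=456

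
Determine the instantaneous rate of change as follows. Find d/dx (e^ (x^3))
Chain rule: d/dx[e^u] = e^u · u' where u = x^3
u' = 3x^2

Answer: 3x^2·e^(x^3)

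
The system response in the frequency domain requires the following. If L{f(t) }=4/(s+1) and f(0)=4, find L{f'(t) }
L{f'(t)}=s·F(s) - f(0)=4s/(s+1)-4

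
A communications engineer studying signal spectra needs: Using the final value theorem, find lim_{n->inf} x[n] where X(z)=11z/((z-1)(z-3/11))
Final value theorem: lim x[n] = lim_{z->1} (z-1) * X(z)
(z-1) * X(z) = 11z/(z-3/11)
As z->1: 11/(1 - 3/11) = 11/(8/11) = 121/8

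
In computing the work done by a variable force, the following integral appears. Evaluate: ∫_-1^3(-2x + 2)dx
Step 1: Find antiderivative F(x) = -x^2+2x
Step 2: F(3) - F(-1) = -3 - (-3) = 0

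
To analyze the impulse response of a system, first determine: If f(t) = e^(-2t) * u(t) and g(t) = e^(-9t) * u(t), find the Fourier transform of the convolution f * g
By the convolution theorem: F{f * g}=F(omega) * G(omega)
F(omega)=1/(2+j * omega), G(omega)=1/(9+j * omega)
F{f * g}=1/((2+j * omega)(9+j * omega))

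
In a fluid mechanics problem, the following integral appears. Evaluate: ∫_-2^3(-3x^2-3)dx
Step 1: Find antiderivative F(x) = -x^3-3x
Step 2: F(3) - F(-2) = -36 - (14) = -50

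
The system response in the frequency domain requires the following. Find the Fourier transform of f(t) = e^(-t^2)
The Fourier transform of a Gaussian e^(-t^2) is sqrt(pi) * e^(-omega^2/4).
With a = 1: F(omega) = sqrt(pi) * e^(-omega^2/4)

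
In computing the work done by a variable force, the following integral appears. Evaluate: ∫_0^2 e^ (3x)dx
Antiderivative: (1/3)e^(3x)
Evaluate: (1/3)(e^6 - 1)

Answer: (e^6 - 1)/3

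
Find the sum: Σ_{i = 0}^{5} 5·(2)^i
Geometric series: S=a(1 - r^n)/(1 - r)
a=5, r=2, n=6
S=5(1 - 64)/-1=315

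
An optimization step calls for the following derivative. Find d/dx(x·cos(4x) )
Product rule: (fg)' = f'g + fg'
f = x, f' = 1
g = cos(4x), g' = -4·sin(4x)

Answer: cos(4x) - 4x·sin(4x)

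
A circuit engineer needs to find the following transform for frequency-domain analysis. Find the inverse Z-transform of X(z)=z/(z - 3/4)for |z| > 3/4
Standard pair: z/(z-a) <-> a^n*u[n] for causal signals
With a=3/4: x[n]=(3/4)^n*u[n]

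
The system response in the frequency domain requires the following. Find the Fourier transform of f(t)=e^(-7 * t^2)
The Fourier transform of a Gaussian e^(-a*t^2) is sqrt(pi/a)*e^(-omega^2/(4a)).
With a = 7: F(omega) = sqrt(pi/7)*e^(-omega^2/28)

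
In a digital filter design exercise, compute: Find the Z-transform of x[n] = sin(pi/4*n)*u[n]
Z{sin(w0 * n) * u[n]} = z * sin(w0)/(z^2-2z * cos(w0)+1)
With w0 = pi/4: X(z) = z * sin(pi/4)/(z^2-2z * cos(pi/4)+1)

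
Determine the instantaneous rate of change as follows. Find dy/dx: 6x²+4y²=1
Differentiate: 12x+8y·(dy/dx) = 0
dy/dx = -12x/(8y) = -(3/2)·(x/y)

Answer: dy/dx = -(3/2)·(x/y)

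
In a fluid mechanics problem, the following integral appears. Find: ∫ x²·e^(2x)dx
Integration by parts twice:
First: u=x², dv=e^(2x) dx => x²e^(2x)/2 - (2/2)∫ xe^(2x) dx
Second (∫ xe^(2x) dx): xe^(2x)/2 - e^(2x)/4
Combining: e^(2x)(x²/2-2x/4+2/8)+C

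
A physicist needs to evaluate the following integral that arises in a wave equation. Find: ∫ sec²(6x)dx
Since d/dx[tan(6x)] = 6sec²(6x), integral = tan(6x)/6+C

Answer: (1/6)tan(6x)+C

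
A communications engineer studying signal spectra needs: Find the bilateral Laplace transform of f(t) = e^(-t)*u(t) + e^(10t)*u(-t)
For e^(-t)*u(t): L = 1/(s+1), Re(s) > -1
For e^(10t)*u(-t): L = -1/(s-10), Re(s) < 10
Combined: F(s) = 1/(s+1)-1/(s-10), -1 < Re(s) < 10

Answer: 1/(s+1)-1/(s-10), ROC: -1 < Re(s) < 10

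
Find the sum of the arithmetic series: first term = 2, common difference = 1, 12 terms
Last term: a_n=2 + (12 - 1)·1=13
Sum=n(a_1 + a_n)/2=12(2 + 13)/2=90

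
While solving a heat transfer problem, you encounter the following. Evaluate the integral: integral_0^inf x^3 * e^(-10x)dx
This is a Gamma integral. Substitute u = 10x (du = 10 dx):
integral_0^inf x^3 * e^(-10x) dx = (1/10^4) integral_0^inf u^3 * e^(-u) du
= Gamma(4)/10^4 = 3!/10^4 = 6/10000

Answer: 3/5000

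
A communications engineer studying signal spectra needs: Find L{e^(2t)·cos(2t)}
First shifting: L{e^(at)f(t)}=F(s-a)
L{cos(2t)}=s/(s²+4)
Shift: (s-2)/((s-2)²+4)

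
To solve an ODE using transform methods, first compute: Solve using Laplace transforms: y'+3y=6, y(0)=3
Take L of both sides: sY(s) - 3 + 3Y(s) = 6/s
Y(s)(s + 3) = 6/s + 3
Y(s) = 6/(s(s + 3)) + 3/(s + 3)
Partial fractions: 6/(s(s + 3)) = 2/s - 2/(s + 3)
So Y(s) = 2/s + 1/(s + 3)
Inverse transform (L^(-1){1/s} = 1, L^(-1){1/(s + 3)} = e^(-3t)):

Answer: y(t) = 2 + e^(-3t)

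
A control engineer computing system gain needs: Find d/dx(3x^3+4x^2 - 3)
Power rule: d/dx(ax^n) = n·a·x^(n-1)
Term by term: 9·x^2+8·x

Answer: 9x^2+8x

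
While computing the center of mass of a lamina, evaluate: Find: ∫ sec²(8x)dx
Since d/dx[tan(8x)]=8sec²(8x), integral=tan(8x)/8+C

Answer: (1/8)tan(8x)+C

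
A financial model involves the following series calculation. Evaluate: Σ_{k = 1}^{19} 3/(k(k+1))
Partial fractions: 3/(k(k+1)) = 3/k - 3/(k+1)
Telescoping sum: 3(1-1/20) = 3·19/20

Answer: 57/20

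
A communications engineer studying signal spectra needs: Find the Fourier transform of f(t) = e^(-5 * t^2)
The Fourier transform of a Gaussian e^(-a*t^2) is sqrt(pi/a)*e^(-omega^2/(4a)).
With a = 5: F(omega) = sqrt(pi/5)*e^(-omega^2/20)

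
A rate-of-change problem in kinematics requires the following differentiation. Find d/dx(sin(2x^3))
Chain rule: d/dx[sin(u)] = cos(u)·u' where u = 2x^3
u' = 6x^2

Answer: 6x^2·cos(2x^3)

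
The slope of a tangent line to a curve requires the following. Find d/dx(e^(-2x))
Chain rule: d/dx[e^u]=e^u · u' where u=-2x
u'=-2

Answer: -2·e^(-2x)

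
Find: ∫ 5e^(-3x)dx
Since d/dx[e^(-3x)]=-3e^(-3x), we get -5/3 e^(-3x)+C

Answer: (-5/3)e^(-3x)+C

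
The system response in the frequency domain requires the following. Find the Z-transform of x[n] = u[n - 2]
Using the time-shift property: Z{u[n-2]}=z^(-2)*z/(z-1)
=z^(-1)/(z-1)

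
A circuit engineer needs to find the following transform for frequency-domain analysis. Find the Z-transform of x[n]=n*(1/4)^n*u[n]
Using the property Z{n*a^n*u[n]} = az/(z-a)^2
With a = 1/4: X(z) = (1/4)z/(z - 1/4)^2, |z| > 1/4

Answer: (1/4)z/(z - 1/4)^2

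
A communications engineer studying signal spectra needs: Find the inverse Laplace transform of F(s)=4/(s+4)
L^(-1){4/(s-a)}=c·e^(at)
Here a=-4, c=4

Answer: 4e^(-4t)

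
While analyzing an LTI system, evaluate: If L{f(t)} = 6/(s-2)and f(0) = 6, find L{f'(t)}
L{f'(t)}=s·F(s) - f(0)=6s/(s-2)-6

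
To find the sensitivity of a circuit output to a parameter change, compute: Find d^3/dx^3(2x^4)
Apply power rule 3 times:
d^1: 8x^3
d^2: 24x^2
d^3: 48x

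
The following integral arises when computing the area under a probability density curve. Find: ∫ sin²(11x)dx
Using identity sin²(u) = (1 - cos(2u))/2:
∫ (1 - cos(22x))/2 dx = x/2 - sin(22x)/44 + C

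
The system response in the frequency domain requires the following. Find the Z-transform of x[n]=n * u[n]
Standard pair: Z{n * u[n]} = z/(z-1)^2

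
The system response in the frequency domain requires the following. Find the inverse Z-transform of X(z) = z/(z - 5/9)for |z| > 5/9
Standard pair: z/(z-a) <-> a^n * u[n] for causal signals
With a = 5/9: x[n] = (5/9)^n * u[n]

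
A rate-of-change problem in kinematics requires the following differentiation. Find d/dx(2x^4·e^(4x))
Product rule: (fg)'=f'g + fg'
f=2x^4, f'=8x^3
g=e^(4x), g'=4·e^(4x)

Answer: 8x^3·e^(4x) + 8x^4·e^(4x)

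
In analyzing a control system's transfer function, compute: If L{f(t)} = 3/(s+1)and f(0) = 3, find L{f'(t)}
L{f'(t)} = s·F(s) - f(0) = 3s/(s + 1) - 3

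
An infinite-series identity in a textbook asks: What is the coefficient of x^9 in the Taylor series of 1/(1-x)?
1/(1-x)=Σ x^n for |x|<1
All coefficients are 1

Answer: 1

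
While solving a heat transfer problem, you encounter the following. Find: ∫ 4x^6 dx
Using power rule: ∫ 4x^6 dx = 4/7 x^7 + C = (4/7)x^7 + C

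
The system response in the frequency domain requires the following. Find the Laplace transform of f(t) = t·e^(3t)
L{t·e^(at)} = 1/(s-a)²
L{t·e^(3t)} = 1/(s-3)²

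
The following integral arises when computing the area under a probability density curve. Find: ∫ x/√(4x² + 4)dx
Let u = 4x² + 4, du = 8x dx
∫ (1/8)·u^(-1/2) du = √u/4 + C

Answer: √(4x² + 4)/4 + C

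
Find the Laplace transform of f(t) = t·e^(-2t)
L{t·e^(at)} = 1/(s-a)²
L{t·e^(-2t)} = 1/(s+2)²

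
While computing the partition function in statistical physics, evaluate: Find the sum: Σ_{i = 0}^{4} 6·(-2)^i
Geometric series: S=a(1 - r^n)/(1 - r)
a=6, r=-2, n=5
S=6(1+32)/3=66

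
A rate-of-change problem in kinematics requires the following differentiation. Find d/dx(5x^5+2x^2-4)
Power rule: d/dx(ax^n)=n·a·x^(n-1)
Term by term: 25·x^4 + 4·x

Answer: 25x^4 + 4x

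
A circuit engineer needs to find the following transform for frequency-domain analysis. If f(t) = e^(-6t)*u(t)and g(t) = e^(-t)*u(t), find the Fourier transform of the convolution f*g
By the convolution theorem: F{f * g}=F(omega) * G(omega)
F(omega)=1/(6 + j * omega), G(omega)=1/(1 + j * omega)
F{f * g}=1/((6 + j * omega)(1 + j * omega))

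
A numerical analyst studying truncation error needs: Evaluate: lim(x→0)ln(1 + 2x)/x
L'Hôpital (0/0): lim 2/(1+2x) / 1 = 2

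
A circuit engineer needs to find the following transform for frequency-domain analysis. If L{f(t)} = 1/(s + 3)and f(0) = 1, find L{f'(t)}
L{f'(t)}=s·F(s) - f(0)=s/(s+3)-1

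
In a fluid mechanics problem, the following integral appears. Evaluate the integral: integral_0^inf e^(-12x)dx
integral_0^inf e^(-12x) dx=[-1/12*e^(-12x)]_0^inf
=0 - (-1/12)=1/12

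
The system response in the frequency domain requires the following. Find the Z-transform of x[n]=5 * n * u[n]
Z{n * u[n]}=z/(z-1)^2
By linearity: Z{5 * n * u[n]}=5z/(z-1)^2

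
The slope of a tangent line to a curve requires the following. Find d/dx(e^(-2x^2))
Chain rule: d/dx[e^u]=e^u · u' where u=-2x^2
u'=-4x

Answer: -4x·e^(-2x^2)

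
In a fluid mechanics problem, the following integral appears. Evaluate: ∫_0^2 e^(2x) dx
Antiderivative: (1/2)e^(2x)
Evaluate: (1/2)(e^4 - 1)

Answer: (e^4 - 1)/2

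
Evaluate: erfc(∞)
erfc(x) = 1 - erf(x); erfc(∞) = 1 - erf(∞) = 1 - 1 = 0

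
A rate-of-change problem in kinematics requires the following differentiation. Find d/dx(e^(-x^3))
Chain rule: d/dx[e^u] = e^u · u' where u = -x^3
u' = -3x^2

Answer: -3x^2·e^(-x^3)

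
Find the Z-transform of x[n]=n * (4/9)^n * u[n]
Using the property Z{n * a^n * u[n]}=az/(z-a)^2
With a=4/9: X(z)=(4/9)z/(z - 4/9)^2, |z| > 4/9

Answer: (4/9)z/(z - 4/9)^2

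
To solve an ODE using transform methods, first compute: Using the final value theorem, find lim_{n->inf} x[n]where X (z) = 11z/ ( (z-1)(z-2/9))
Final value theorem: lim x[n] = lim_{z->1} (z-1)*X(z)
(z-1)*X(z) = 11z/(z-2/9)
As z->1: 11/(1-2/9) = 11/(7/9) = 99/7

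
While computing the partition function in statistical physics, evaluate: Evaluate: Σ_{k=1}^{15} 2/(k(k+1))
Partial fractions: 2/(k(k+1))=2/k - 2/(k+1)
Telescoping sum: 2(1-1/16)=2·15/16

Answer: 15/8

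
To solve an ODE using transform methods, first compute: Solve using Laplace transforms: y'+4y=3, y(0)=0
Take L of both sides: sY(s)-0+4Y(s)=3/s
Y(s)(s+4)=3/s+0
Y(s)=3/(s(s+4))+0/(s+4)
Partial fractions: 3/(s(s+4))=(3/4)/s - (3/4)/(s+4)
So Y(s)=(3/4)/s - (3/4)/(s+4)
Inverse transform (L^(-1){1/s}=1, L^(-1){1/(s+4)}=e^(-4t)):

Answer: y(t)=3/4 - (3/4)·e^(-4t)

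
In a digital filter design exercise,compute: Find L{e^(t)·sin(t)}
First shifting: L{e^(at)f(t)} = F(s-a)
L{sin(t)} = 1/(s² + 1)
Shift: 1/((s-1)² + 1)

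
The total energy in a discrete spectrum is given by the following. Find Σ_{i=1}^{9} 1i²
= 1·n(n+1)(2n+1)/6 = 1·9·10·19/6 = 285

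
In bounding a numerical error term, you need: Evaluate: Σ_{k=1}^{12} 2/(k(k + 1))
Partial fractions: 2/(k(k + 1))=2/k - 2/(k + 1)
Telescoping sum: 2(1 - 1/13)=2·12/13

Answer: 24/13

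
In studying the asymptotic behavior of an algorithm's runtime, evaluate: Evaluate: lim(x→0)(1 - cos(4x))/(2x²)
Using 1-cos(u) ≈ u²/2 for small u:
(1-cos(4x)) ≈ (4x)²/2 = 16x²/2
So limit = 16/(2·2) = 4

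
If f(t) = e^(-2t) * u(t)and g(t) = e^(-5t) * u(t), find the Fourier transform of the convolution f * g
By the convolution theorem: F{f * g} = F(omega) * G(omega)
F(omega) = 1/(2 + j * omega), G(omega) = 1/(5 + j * omega)
F{f * g} = 1/((2 + j * omega)(5 + j * omega))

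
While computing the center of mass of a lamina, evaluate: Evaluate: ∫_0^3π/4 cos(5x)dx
Antiderivative: sin(5x)/5
Evaluate at bounds: [sin(5·3π/4)/5] - [sin(5·0)/5]
=((-√2/2) - (0))/5=-√2/10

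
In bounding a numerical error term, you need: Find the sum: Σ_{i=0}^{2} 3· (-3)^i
Geometric series: S = a(1 - r^n)/(1 - r)
a = 3, r = -3, n = 3
S = 3(1+27)/4 = 21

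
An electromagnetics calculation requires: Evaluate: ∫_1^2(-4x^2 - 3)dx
Step 1: Find antiderivative F(x) = (-4/3)x^3 - 3x
Step 2: F(2) - F(1) = -50/3 - (-13/3) = -37/3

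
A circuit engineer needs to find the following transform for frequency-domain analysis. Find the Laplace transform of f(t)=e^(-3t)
L{e^(at)}=1/(s-a)
L{e^(-3t)}=1/(s+3)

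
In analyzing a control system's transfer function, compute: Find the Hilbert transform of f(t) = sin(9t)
The Hilbert transform shifts each frequency component by -pi/2.
H{sin(wt)}=-cos(wt)
With w=9: H{sin(9t)}=-cos(9t)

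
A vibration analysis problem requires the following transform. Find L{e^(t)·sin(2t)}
First shifting: L{e^(at)f(t)} = F(s-a)
L{sin(2t)} = 2/(s² + 4)
Shift: 2/((s-1)² + 4)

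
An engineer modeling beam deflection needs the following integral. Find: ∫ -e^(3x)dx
Since d/dx[e^(3x)]=3e^(3x), we get -1/3 e^(3x) + C

Answer: (-1/3)e^(3x) + C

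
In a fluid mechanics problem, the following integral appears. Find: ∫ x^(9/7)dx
Power rule: ∫ x^(9/7) dx=x^(16/7)/(16/7) + C

Answer: (7/16)·x^(16/7) + C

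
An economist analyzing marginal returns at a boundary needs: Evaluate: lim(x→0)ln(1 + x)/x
L'Hôpital (0/0): lim 1/(1 + x) / 1 = 1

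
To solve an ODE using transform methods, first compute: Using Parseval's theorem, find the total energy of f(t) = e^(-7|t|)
Parseval's theorem: E=integral |f(t)|^2 dt=(1/2pi) integral |F(omega)|^2 domega
E=integral_{-inf}^{inf} e^(-14|t|) dt=2*integral_0^inf e^(-14t) dt=2/(2*7)=1/7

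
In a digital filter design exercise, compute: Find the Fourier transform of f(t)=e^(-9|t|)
Using the standard pair: F{e^(-a|t|)} = 2a/(a^2 + omega^2)
With a = 9: F(omega) = 18/(81 + omega^2)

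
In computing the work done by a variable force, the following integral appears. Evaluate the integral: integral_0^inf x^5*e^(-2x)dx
This is a Gamma integral. Substitute u = 2x (du = 2 dx):
integral_0^inf x^5 * e^(-2x) dx = (1/2^6) integral_0^inf u^5 * e^(-u) du
= Gamma(6)/2^6 = 5!/2^6 = 120/64

Answer: 15/8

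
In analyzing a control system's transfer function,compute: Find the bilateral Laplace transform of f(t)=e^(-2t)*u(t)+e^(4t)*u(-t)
For e^(-2t)*u(t): L=1/(s + 2), Re(s) > -2
For e^(4t)*u(-t): L=-1/(s-4), Re(s) < 4
Combined: F(s)=1/(s + 2) - 1/(s-4), -2 < Re(s) < 4

Answer: 1/(s + 2) - 1/(s-4), ROC: -2 < Re(s) < 4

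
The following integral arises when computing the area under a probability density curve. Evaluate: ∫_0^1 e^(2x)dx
Antiderivative: (1/2)e^(2x)
Evaluate: (1/2)(e^2-1)

Answer: (e^2-1)/2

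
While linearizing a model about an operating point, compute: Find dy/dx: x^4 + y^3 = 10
Differentiate: 4x^3+3y^2·(dy/dx) = 0
dy/dx = -4x^3/(3y^2)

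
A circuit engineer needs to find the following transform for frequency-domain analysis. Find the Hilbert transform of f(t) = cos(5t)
The Hilbert transform shifts each frequency component by -pi/2.
H{cos(wt)} = sin(wt)
With w = 5: H{cos(5t)} = sin(5t)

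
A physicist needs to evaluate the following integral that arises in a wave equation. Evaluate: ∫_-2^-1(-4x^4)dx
Step 1: Find antiderivative F(x)=(-4/5)x^5
Step 2: F(-1) - F(-2)=4/5 - (128/5)=-124/5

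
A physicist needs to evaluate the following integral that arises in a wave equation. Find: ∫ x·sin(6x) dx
By parts: u=x, dv=sin(6x) dx
du=dx, v=-cos(6x)/6
=-x·cos(6x)/6 + sin(6x)/6² + C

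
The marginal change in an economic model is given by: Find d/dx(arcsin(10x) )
d/dx[arcsin(u)]=u'/√(1-u²), u=10x, u'=10

Answer: 10/√(1 - 100x²)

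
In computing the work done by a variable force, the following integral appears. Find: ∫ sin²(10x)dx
Using identity sin²(u) = (1 - cos(2u))/2:
∫ (1 - cos(20x))/2 dx = x/2 - sin(20x)/40+C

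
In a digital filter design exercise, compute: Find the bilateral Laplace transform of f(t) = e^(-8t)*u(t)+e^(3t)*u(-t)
For e^(-8t) * u(t): L = 1/(s+8), Re(s) > -8
For e^(3t) * u(-t): L = -1/(s-3), Re(s) < 3
Combined: F(s) = 1/(s+8)-1/(s-3), -8 < Re(s) < 3

Answer: 1/(s+8)-1/(s-3), ROC: -8 < Re(s) < 3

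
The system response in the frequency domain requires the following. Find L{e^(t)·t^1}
First shifting: L{e^(at)f(t)}=F(s-a)
L{t^1}=1/s^2
Shift s → s-1: 1/(s-1)^2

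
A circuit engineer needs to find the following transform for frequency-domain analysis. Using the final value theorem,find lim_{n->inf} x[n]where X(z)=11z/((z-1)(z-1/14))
Final value theorem: lim x[n] = lim_{z->1} (z-1) * X(z)
(z-1) * X(z) = 11z/(z-1/14)
As z->1: 11/(1 - 1/14) = 11/(13/14) = 154/13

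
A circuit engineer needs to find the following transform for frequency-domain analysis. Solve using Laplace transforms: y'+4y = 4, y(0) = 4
Take L of both sides: sY(s) - 4 + 4Y(s) = 4/s
Y(s)(s + 4) = 4/s + 4
Y(s) = 4/(s(s + 4)) + 4/(s + 4)
Partial fractions: 4/(s(s + 4)) = 1/s - 1/(s + 4)
So Y(s) = 1/s + 3/(s + 4)
Inverse transform (L^(-1){1/s} = 1, L^(-1){1/(s + 4)} = e^(-4t)):

Answer: y(t) = 1 + 3·e^(-4t)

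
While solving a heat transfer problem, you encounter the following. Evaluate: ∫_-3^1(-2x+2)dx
Step 1: Find antiderivative F(x) = -x^2+2x
Step 2: F(1) - F(-3) = 1 - (-15) = 16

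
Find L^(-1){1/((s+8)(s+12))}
Partial fractions: 1/((s + 8)(s + 12))=A/(s + 8) + B/(s + 12)
Cover-up: A=1/(s + 12)|_{s=-8}=1/4; B=1/(s + 8)|_{s=-12}=-1/4
L^(-1)=(1/4)e^(-8t) - (1/4)e^(-12t)

Answer: (1/4)(e^(-8t) - e^(-12t))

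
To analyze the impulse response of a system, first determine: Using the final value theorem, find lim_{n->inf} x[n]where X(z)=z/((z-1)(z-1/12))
Final value theorem: lim x[n] = lim_{z->1} (z-1)*X(z)
(z-1)*X(z) = z/(z-1/12)
As z->1: 1/(1 - 1/12) = 1/(11/12) = 12/11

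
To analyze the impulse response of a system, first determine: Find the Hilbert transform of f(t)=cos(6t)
The Hilbert transform shifts each frequency component by -pi/2.
H{cos(wt)}=sin(wt)
With w=6: H{cos(6t)}=sin(6t)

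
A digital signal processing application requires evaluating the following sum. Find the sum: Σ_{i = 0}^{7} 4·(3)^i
Geometric series: S=a(1 - r^n)/(1 - r)
a=4, r=3, n=8
S=4(1-6561)/-2=13120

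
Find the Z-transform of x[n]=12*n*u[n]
Z{n * u[n]} = z/(z-1)^2
By linearity: Z{12 * n * u[n]} = 12z/(z-1)^2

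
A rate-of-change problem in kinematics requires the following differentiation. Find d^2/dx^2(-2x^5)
Apply power rule 2 times:
d^1: -10x^4
d^2: -40x^3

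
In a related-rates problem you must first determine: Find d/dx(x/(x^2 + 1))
Quotient rule: (f/g)'=(f'g - fg')/g²
f=x, f'=1
g=x^2 + 1, g'=2x

Answer: (1·(x^2 + 1) - 2x^2)/(x^2 + 1)²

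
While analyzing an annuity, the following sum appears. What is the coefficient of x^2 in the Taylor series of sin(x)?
sin(x) has only odd powers. Coefficient of x^2=0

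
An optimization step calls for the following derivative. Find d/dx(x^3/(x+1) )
Quotient rule: (f/g)'=(f'g - fg')/g²
f=x^3, f'=3x^2
g=x+1, g'=1

Answer: (3x^2·(x+1) - x^3)/(x+1)²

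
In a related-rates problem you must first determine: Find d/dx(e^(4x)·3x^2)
Product rule: (fg)' = f'g + fg'
f = e^(4x), f' = 4·e^(4x)
g = 3x^2, g' = 6x

Answer: 12·e^(4x)·x^2 + 6·e^(4x)·x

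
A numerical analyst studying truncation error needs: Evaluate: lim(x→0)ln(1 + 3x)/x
L'Hôpital (0/0): lim 3/(1+3x) / 1=3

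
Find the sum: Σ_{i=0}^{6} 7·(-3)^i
Geometric series: S=a(1 - r^n)/(1 - r)
a=7, r=-3, n=7
S=7(1 + 2187)/4=3829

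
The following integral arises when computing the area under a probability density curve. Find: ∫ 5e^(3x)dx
Since d/dx[e^(3x)]=3e^(3x), we get 5/3 e^(3x) + C

Answer: (5/3)e^(3x) + C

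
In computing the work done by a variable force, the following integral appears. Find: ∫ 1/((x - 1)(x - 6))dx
Partial fractions: 1/((x-1)(x-6)) = A/(x-1)+B/(x-6)
A = -1/5, B = 1/5
∫ [-1/5· 1/(x-1)+1/5· 1/(x-6)] dx
= (1/5)[ln|x-6| - ln|x-1|]+C

Answer: (1/5)·ln|(x-6)/(x-1)|+C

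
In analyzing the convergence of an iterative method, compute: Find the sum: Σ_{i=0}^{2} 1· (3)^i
Geometric series: S = a(1 - r^n)/(1 - r)
a = 1, r = 3, n = 3
S = 1(1 - 27)/-2 = 13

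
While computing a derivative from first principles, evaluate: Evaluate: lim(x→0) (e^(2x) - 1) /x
L'Hôpital (0/0): lim 2e^(2x)/1 = 2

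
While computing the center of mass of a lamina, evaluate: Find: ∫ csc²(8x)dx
Since d/dx[-cot(8x)] = 8csc²(8x), integral = -cot(8x)/8 + C

Answer: (-1/8)cot(8x) + C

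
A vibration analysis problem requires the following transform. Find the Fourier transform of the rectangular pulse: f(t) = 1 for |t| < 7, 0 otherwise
F(omega) = integral from -7 to 7 of e^(-j * omega * t) dt
= 2 * sin(7 * omega)/omega = 14 * sinc(7 * omega/pi)

Answer: 2 * sin(7 * omega)/omega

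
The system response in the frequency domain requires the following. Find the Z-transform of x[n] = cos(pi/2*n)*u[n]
Z{cos(w0 * n) * u[n]}=z(z - cos(w0))/(z^2 - 2z * cos(w0) + 1)
With w0=pi/2: X(z)=z(z - cos(pi/2))/(z^2 - 2z * cos(pi/2) + 1)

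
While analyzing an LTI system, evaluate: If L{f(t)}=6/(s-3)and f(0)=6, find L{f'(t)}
L{f'(t)} = s·F(s) - f(0) = 6s/(s-3)-6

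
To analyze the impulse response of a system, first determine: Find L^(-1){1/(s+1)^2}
L^(-1){1/(s-a)^n} = t^(n-1)·e^(at)/(n-1)!
Here a = -1, n = 2: t^1·e^(-t)/1

Answer: t·e^(-t)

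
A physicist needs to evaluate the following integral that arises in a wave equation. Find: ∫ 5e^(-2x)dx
Since d/dx[e^(-2x)]=-2e^(-2x), we get -5/2 e^(-2x)+C

Answer: (-5/2)e^(-2x)+C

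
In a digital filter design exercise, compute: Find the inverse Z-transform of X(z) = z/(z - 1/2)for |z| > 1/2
Standard pair: z/(z-a) <-> a^n*u[n] for causal signals
With a=1/2: x[n]=(1/2)^n*u[n]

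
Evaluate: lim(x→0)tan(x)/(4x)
tan(u) ≈ u for small u:
tan(x)/(4x) ≈ x/(4x)=1/4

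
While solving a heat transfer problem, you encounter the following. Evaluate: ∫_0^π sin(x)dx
Antiderivative: -cos(x)
Evaluate at bounds: [-cos(1·π)/1] - [-cos(1·0)/1]
=(-(-1)+(1))/1=2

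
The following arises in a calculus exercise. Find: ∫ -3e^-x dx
Since d/dx[e^-x]=- e^-x, we get 3e^-x + C

Answer: 3e^-x + C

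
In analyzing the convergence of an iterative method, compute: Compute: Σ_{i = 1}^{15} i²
Using formula: Σ i^2 = n(n+1)(2n+1)/6 = 15·16·31/6 = 1240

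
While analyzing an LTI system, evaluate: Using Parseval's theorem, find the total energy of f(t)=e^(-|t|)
Parseval's theorem: E=integral |f(t)|^2 dt=(1/2pi) integral |F(omega)|^2 domega
E=integral_{-inf}^{inf} e^(-2|t|) dt=2 * integral_0^inf e^(-2t) dt=2/(2 * 1)=1/1

Answer: 1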